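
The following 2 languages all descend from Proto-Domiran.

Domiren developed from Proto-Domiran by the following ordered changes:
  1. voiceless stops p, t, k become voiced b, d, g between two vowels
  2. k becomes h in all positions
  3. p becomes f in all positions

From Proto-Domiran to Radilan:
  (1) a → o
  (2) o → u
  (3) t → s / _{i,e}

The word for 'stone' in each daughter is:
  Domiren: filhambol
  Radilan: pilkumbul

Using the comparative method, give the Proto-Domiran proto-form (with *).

Position 5: Domiren has a, Radilan has u. Domiren preserves a here (none of its changes turn any other segment into a), so the proto-segment is *a.
Position 1: Domiren has f, Radilan has p. Radilan preserves p here (none of its changes turn any other segment into p), so the proto-segment is *p.
Position 4: Domiren has h, Radilan has k. Radilan preserves k here (none of its changes turn any other segment into k), so the proto-segment is *k.
This points to *pilkambol. Verify forward in each daughter:
Domiren: *pilkambol
  pilkambol (rule 1 does not apply)
  pilkambol → pilhambol   [unconditioned shift]
  pilhambol → filhambol   [unconditioned shift]
  giving Domiren filhambol.
Radilan: *pilkambol > pilkombol > pilkumbul  (by vowel merger, vowel merger)
No other proto-form is consistent with every reflex, so the reconstruction is *pilkambol.

*pilkambol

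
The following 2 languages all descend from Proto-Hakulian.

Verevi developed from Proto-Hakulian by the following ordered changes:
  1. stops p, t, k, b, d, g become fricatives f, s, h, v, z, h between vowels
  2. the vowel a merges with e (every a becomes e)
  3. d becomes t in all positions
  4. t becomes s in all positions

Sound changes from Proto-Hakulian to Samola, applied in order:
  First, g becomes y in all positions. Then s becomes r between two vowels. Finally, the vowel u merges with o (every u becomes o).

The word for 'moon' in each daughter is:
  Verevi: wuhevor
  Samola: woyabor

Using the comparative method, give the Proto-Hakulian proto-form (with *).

*wugabor

Position 4: Verevi has e, Samola has a. Samola preserves a here (none of its changes turn any other segment into a), so the proto-segment is *a.
Position 3: Verevi has h, Samola has y. Taking the neighbouring segments as reconstructed: Verevi h could go back to *k or *g or *h; Samola y could go back to *g or *y — the one source consistent with every daughter is *g.
Continuing position by position gives *wugabor; check it forward:
Verevi: *wugabor > wuhavor > wuhevor  (by intervocalic lenition, vowel merger)
Samola: *wugabor
  wugabor → wuyabor   [unconditioned shift]
  wuyabor (rule 2 does not apply)
  wuyabor → woyabor   [vowel merger]
  giving Samola woyabor.
No other proto-form is consistent with every reflex, so the reconstruction is *wugabor.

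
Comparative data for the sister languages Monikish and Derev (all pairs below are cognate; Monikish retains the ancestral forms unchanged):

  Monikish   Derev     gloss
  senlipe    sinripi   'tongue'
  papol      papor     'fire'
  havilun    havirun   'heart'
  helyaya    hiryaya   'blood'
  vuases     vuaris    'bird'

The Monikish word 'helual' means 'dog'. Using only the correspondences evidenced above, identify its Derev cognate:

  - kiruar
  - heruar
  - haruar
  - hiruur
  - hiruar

helyaya ~ hiryaya, vuases ~ vuaris — Monikish e corresponds to Derev i after a consonant, before a consonant other than r, m, n, p, b, f, v.
havilun ~ havirun — Monikish l corresponds to Derev r between vowels (before a back vowel).
papol ~ papor — Monikish l corresponds to Derev r word-finally.
Applying these to Monikish 'helual':
  helual → hilual   (e→i after a consonant, before a consonant other than r, m, n, p, b, f, v)
  hilual → hirual   (l→r between vowels (before a back vowel))
  hirual → hiruar   (l→r word-finally)
So the Derev cognate is 'hiruar'.

hiruar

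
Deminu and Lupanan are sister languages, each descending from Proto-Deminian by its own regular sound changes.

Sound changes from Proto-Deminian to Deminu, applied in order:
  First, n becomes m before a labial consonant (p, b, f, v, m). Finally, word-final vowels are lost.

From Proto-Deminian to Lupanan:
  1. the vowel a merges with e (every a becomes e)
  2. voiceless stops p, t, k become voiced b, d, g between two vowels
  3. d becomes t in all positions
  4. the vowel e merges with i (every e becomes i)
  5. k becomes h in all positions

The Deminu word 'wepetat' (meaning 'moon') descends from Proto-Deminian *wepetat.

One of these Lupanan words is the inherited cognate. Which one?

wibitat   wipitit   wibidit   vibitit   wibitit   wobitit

Lupanan: *wepetat > wepetet > webedet > webetet > wibitit  (by vowel merger, intervocalic voicing, unconditioned shift, vowel merger)

wibitit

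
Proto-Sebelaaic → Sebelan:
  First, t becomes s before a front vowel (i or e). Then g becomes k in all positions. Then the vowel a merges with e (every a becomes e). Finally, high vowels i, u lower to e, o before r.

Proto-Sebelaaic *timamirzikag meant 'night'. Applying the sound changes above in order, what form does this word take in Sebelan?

simemerzikek

Sebelan: *timamirzikag > simamirzikag > simamirzikak > simemirzikek > simemerzikek  (by palatalisation, unconditioned shift, vowel merger, pre-rhotic lowering)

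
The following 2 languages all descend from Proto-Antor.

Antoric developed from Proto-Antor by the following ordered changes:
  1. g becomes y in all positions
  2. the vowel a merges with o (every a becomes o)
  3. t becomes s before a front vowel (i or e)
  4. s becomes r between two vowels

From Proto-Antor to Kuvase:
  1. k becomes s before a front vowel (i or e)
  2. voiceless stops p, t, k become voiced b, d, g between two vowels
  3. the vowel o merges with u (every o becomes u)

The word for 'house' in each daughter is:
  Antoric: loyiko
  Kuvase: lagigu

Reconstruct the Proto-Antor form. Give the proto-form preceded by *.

*lagiko

Position 6: Antoric has o, Kuvase has u. Taking the neighbouring segments as reconstructed: Antoric o could go back to *a or *o; Kuvase u could go back to *o or *u — the one source consistent with every daughter is *o.
Position 5: Antoric has k, Kuvase has g. Antoric preserves k here (none of its changes turn any other segment into k), so the proto-segment is *k.
This points to *lagiko. Verify forward in each daughter:
Antoric: *lagiko
  lagiko → layiko   [unconditioned shift]
  layiko → loyiko   [vowel merger]
  loyiko (rule 3 does not apply)
  loyiko (rule 4 does not apply)
  giving Antoric loyiko.
Kuvase: *lagiko > lagigo > lagigu  (by intervocalic voicing, vowel merger)
*lagiko is the unique common source.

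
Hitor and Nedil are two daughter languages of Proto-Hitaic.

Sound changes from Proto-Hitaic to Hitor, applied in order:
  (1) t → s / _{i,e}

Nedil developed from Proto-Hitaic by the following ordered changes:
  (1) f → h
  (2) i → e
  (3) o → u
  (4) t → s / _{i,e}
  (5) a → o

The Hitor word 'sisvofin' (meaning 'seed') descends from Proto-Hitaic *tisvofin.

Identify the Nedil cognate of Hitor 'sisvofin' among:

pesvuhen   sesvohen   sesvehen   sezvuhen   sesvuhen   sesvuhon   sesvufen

sesvuhen

Nedil: *tisvofin
  tisvofin → tisvohin   [unconditioned shift]
  tisvohin → tesvohen   [vowel merger]
  tesvohen → tesvuhen   [vowel merger]
  tesvuhen → sesvuhen   [palatalisation]
  sesvuhen (rule 5 does not apply)
  giving Nedil sesvuhen.
The other candidates each miss or misapply at least one Nedil change.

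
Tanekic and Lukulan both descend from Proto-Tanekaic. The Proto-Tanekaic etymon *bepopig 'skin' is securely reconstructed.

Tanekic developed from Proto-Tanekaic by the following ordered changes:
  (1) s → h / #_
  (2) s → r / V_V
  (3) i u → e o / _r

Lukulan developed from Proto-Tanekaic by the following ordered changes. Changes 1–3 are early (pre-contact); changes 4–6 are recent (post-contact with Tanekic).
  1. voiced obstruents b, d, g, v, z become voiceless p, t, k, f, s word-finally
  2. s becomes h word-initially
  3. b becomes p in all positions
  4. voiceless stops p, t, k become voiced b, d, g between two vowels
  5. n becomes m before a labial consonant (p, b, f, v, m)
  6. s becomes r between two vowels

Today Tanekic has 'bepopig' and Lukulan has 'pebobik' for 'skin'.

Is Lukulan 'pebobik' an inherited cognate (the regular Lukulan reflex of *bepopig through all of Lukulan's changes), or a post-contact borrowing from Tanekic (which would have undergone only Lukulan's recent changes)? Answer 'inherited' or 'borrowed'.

inherited

If inherited, *bepopig would pass through all of Lukulan's changes:
Lukulan: *bepopig
  bepopig → bepopik   [final devoicing]
  bepopik (rule 2 does not apply)
  bepopik → pepopik   [unconditioned shift]
  pepopik → pebobik   [intervocalic voicing]
  pebobik (rule 5 does not apply)
  pebobik (rule 6 does not apply)
  giving Lukulan pebobik.
If borrowed from Tanekic 'bepopig' after the early changes, it would undergo only the recent ones:
  rule 4 (intervocalic voicing): bepopig → bebobig
  rule 5 (nasal place assimilation): no change (bebobig)
  rule 6 (rhotacism): no change (bebobig)
  ⇒ as a loan: bebobig
Lukulan 'pebobik' matches the inherited outcome exactly, so it is an inherited cognate, not a loan.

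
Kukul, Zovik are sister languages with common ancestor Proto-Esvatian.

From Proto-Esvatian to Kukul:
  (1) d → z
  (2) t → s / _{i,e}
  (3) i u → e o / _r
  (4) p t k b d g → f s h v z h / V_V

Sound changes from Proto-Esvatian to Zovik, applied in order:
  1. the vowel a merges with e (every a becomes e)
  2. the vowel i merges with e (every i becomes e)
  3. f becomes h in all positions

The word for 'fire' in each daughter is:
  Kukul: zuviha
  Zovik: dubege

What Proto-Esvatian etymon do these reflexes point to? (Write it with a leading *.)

*dubiga

Position 6: Kukul has a, Zovik has e. Kukul preserves a here (none of its changes turn any other segment into a), so the proto-segment is *a.
Position 3: Kukul has v, Zovik has b. Zovik preserves b here (none of its changes turn any other segment into b), so the proto-segment is *b.
Position 4: Kukul has i, Zovik has e. Kukul preserves i here (none of its changes turn any other segment into i), so the proto-segment is *i.
Verify the candidate proto-form against each daughter:
Kukul: *dubiga
  dubiga → zubiga   [unconditioned shift]
  zubiga (rule 2 does not apply)
  zubiga (rule 3 does not apply)
  zubiga → zuviha   [intervocalic lenition]
  giving Kukul zuviha.
Zovik: *dubiga > dubige > dubege  (by vowel merger, vowel merger)
No other proto-form is consistent with every reflex, so the reconstruction is *dubiga.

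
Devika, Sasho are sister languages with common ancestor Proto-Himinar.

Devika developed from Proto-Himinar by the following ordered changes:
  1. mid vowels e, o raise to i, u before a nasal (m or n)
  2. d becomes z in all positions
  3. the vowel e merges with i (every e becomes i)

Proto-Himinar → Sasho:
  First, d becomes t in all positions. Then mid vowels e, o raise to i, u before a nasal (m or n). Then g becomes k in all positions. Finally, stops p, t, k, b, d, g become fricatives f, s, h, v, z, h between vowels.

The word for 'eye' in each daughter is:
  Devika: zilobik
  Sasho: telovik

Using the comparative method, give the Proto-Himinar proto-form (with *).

Position 2: Devika has i, Sasho has e. Sasho preserves e here (none of its changes turn any other segment into e), so the proto-segment is *e.
Position 5: Devika has b, Sasho has v. Devika preserves b here (none of its changes turn any other segment into b), so the proto-segment is *b.
Verify the candidate proto-form against each daughter:
Devika: *delobik > zelobik > zilobik  (by unconditioned shift, vowel merger)
Sasho: start from *delobik.
  rule 1 (unconditioned shift): delobik → telobik
  rule 2: no change — telobik
  rule 3: no change — telobik
  rule 4 (intervocalic lenition): telobik → telovik
  ⇒ Sasho telovik
No other proto-form is consistent with every reflex, so the reconstruction is *delobik.

*delobik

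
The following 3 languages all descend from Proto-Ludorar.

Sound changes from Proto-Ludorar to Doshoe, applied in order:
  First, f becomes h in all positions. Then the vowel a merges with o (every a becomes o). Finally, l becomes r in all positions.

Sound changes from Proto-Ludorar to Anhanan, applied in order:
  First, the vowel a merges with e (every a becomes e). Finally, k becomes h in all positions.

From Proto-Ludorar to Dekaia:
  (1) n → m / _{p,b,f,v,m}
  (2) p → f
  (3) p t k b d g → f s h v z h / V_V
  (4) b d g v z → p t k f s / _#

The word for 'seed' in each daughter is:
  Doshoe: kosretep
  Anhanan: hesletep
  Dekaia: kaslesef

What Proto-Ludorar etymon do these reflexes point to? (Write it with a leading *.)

*kasletep

Position 8: Doshoe has p, Anhanan has p, Dekaia has f. Doshoe preserves p here (none of its changes turn any other segment into p), so the proto-segment is *p.
Position 1: Doshoe has k, Anhanan has h, Dekaia has k. Doshoe preserves k here (none of its changes turn any other segment into k), so the proto-segment is *k.
Position 2: Doshoe has o, Anhanan has e, Dekaia has a. Dekaia preserves a here (none of its changes turn any other segment into a), so the proto-segment is *a.
This points to *kasletep. Verify forward in each daughter:
Doshoe: *kasletep > kosletep > kosretep  (by vowel merger, unconditioned shift)
Anhanan: *kasletep
  kasletep → kesletep   [vowel merger]
  kesletep → hesletep   [unconditioned shift]
  giving Anhanan hesletep.
Dekaia: start from *kasletep.
  rule 1: no change — kasletep
  rule 2 (unconditioned shift): kasletep → kasletef
  rule 3 (intervocalic lenition): kasletef → kaslesef
  rule 4: no change — kaslesef
  ⇒ Dekaia kaslesef
Only *kasletep yields all of Doshoe kosretep, Anhanan hesletep, Dekaia kaslesef.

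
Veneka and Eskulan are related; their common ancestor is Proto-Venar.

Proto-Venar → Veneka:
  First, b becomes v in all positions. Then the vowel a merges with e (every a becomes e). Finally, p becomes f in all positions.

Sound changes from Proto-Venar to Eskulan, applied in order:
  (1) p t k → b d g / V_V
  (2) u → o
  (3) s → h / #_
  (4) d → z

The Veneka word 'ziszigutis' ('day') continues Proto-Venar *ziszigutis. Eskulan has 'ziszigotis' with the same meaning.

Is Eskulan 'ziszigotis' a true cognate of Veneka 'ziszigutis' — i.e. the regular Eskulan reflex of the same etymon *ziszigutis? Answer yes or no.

no

Derive the expected Eskulan reflex of *ziszigutis:
Eskulan: start from *ziszigutis.
  rule 1 (intervocalic voicing): ziszigutis → ziszigudis
  rule 2 (vowel merger): ziszigudis → ziszigodis
  rule 3: no change — ziszigodis
  rule 4 (unconditioned shift): ziszigodis → ziszigozis
  ⇒ Eskulan ziszigozis
The regular Eskulan reflex would be 'ziszigozis', but the attested form is 'ziszigotis'. The correspondence is irregular, so they are not cognates (the Eskulan form has a different source).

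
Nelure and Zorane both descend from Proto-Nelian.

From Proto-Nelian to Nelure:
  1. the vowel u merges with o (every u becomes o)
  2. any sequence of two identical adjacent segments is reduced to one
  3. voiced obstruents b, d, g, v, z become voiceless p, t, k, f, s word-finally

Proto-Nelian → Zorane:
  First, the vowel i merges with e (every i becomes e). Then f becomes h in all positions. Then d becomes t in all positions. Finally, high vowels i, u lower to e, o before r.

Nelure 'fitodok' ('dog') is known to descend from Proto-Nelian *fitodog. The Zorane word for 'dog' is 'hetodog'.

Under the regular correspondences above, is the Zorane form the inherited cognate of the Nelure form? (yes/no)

Derive the expected Zorane reflex of *fitodog:
Zorane: start from *fitodog.
  rule 1 (vowel merger): fitodog → fetodog
  rule 2 (unconditioned shift): fetodog → hetodog
  rule 3 (unconditioned shift): hetodog → hetotog
  rule 4: no change — hetotog
  ⇒ Zorane hetotog
The regular Zorane reflex would be 'hetotog', but the attested form is 'hetodog'. The correspondence is irregular, so they are not cognates (the Zorane form has a different source).

no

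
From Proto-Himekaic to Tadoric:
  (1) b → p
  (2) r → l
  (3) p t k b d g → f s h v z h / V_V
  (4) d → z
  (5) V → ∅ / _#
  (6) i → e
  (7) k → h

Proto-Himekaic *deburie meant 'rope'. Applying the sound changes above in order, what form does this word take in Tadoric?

zefule

Tadoric: *deburie
  deburie → depurie   [unconditioned shift]
  depurie → depulie   [unconditioned shift]
  depulie → defulie   [intervocalic lenition]
  defulie → zefulie   [unconditioned shift]
  zefulie → zefuli   [apocope]
  zefuli → zefule   [vowel merger]
  zefule (rule 7 does not apply)
  giving Tadoric zefule.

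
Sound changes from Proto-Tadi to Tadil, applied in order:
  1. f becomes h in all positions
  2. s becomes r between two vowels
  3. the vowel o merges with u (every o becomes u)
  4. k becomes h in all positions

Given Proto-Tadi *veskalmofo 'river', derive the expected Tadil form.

veshalmuhu

Tadil: *veskalmofo
  veskalmofo → veskalmoho   [unconditioned shift]
  veskalmoho (rule 2 does not apply)
  veskalmoho → veskalmuhu   [vowel merger]
  veskalmuhu → veshalmuhu   [unconditioned shift]
  giving Tadil veshalmuhu.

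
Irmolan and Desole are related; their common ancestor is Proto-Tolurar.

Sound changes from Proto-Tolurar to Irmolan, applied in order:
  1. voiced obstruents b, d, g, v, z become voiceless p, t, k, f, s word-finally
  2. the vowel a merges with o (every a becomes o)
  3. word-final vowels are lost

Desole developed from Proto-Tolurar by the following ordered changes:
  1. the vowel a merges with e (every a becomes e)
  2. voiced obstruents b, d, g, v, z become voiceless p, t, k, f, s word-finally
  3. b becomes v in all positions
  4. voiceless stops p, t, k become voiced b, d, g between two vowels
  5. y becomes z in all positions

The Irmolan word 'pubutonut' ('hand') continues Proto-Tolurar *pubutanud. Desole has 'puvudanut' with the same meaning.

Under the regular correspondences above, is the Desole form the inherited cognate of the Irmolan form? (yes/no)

no

Derive the expected Desole reflex of *pubutanud:
Desole: *pubutanud > pubutenud > pubutenut > puvutenut > puvudenut  (by vowel merger, final devoicing, unconditioned shift, intervocalic voicing)
The regular Desole reflex would be 'puvudenut', but the attested form is 'puvudanut'. The correspondence is irregular, so they are not cognates (the Desole form has a different source).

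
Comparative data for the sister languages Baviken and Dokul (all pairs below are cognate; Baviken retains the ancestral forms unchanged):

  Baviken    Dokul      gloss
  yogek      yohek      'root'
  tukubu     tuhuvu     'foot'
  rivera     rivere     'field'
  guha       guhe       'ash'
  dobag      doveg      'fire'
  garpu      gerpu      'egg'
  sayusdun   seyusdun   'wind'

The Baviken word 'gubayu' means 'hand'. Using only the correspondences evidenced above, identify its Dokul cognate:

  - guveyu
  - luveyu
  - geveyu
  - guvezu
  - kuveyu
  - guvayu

dobag ~ doveg — Baviken b corresponds to Dokul v between vowels (before a back vowel).
dobag ~ doveg, sayusdun ~ seyusdun — Baviken a corresponds to Dokul e after a consonant, before a consonant other than r, m, n, p, b, f, v.
Applying these to Baviken 'gubayu':
  gubayu → guvayu   (b→v between vowels (before a back vowel))
  guvayu → guveyu   (a→e after a consonant, before a consonant other than r, m, n, p, b, f, v)
So the Dokul cognate is 'guveyu'.

guveyu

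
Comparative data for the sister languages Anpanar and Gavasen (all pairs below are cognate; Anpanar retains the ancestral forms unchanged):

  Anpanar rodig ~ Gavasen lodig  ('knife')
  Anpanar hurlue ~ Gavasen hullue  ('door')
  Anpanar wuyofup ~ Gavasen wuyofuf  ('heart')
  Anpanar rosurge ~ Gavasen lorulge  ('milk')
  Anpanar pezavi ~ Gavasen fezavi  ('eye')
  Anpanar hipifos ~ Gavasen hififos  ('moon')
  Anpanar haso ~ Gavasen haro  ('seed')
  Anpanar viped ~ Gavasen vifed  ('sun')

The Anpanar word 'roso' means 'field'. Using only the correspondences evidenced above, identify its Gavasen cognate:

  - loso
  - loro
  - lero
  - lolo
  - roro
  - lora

loro

rodig ~ lodig, rosurge ~ lorulge — Anpanar r corresponds to Gavasen l word-initially before a back vowel.
haso ~ haro — Anpanar s corresponds to Gavasen r between vowels (before a back vowel).
Applying these to Anpanar 'roso':
  roso → loso   (r→l word-initially before a back vowel)
  loso → loro   (s→r between vowels (before a back vowel))
So the Gavasen cognate is 'loro'.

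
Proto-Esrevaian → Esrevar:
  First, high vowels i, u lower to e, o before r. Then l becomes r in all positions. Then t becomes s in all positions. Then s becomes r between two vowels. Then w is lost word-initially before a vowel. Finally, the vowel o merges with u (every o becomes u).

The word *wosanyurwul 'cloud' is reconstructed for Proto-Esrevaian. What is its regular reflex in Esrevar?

uranyurwur

Esrevar: start from *wosanyurwul.
  rule 1 (pre-rhotic lowering): wosanyurwul → wosanyorwul
  rule 2 (unconditioned shift): wosanyorwul → wosanyorwur
  rule 3: no change — wosanyorwur
  rule 4 (rhotacism): wosanyorwur → woranyorwur
  rule 5 (glide loss): woranyorwur → oranyorwur
  rule 6 (vowel merger): oranyorwur → uranyurwur
  ⇒ Esrevar uranyurwur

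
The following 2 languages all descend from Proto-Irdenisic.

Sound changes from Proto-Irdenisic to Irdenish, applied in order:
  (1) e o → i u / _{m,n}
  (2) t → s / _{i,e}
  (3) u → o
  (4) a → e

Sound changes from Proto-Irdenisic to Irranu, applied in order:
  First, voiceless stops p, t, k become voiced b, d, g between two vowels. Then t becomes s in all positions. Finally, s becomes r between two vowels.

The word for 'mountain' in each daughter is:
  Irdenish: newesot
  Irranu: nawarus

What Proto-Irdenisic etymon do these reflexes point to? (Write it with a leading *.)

*nawasut

Position 2: Irdenish has e, Irranu has a. Irranu preserves a here (none of its changes turn any other segment into a), so the proto-segment is *a.
Position 7: Irdenish has t, Irranu has s. Irdenish preserves t here (none of its changes turn any other segment into t), so the proto-segment is *t.
Continuing position by position gives *nawasut; check it forward:
Irdenish: *nawasut
  nawasut (rule 1 does not apply)
  nawasut (rule 2 does not apply)
  nawasut → nawasot   [vowel merger]
  nawasot → newesot   [vowel merger]
  giving Irdenish newesot.
Irranu: start from *nawasut.
  rule 1: no change — nawasut
  rule 2 (unconditioned shift): nawasut → nawasus
  rule 3 (rhotacism): nawasus → nawarus
  ⇒ Irranu nawarus
No other proto-form is consistent with every reflex, so the reconstruction is *nawasut.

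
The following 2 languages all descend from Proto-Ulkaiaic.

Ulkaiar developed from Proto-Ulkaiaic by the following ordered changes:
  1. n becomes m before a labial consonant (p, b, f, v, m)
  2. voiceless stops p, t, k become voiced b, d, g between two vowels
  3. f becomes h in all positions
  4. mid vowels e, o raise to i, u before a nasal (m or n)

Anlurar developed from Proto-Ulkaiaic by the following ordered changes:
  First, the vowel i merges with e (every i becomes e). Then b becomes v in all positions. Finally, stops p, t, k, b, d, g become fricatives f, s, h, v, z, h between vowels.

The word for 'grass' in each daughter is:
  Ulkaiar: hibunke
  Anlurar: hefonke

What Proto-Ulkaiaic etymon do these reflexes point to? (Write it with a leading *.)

Position 4: Ulkaiar has u, Anlurar has o. Anlurar preserves o here (none of its changes turn any other segment into o), so the proto-segment is *o.
Position 3: Ulkaiar has b, Anlurar has f. Taking the neighbouring segments as reconstructed: Ulkaiar b could go back to *p or *b; Anlurar f could go back to *p or *f — the one source consistent with every daughter is *p.
Position 2: Ulkaiar has i, Anlurar has e. Taking the neighbouring segments as reconstructed: Ulkaiar i can only go back to *i; Anlurar e could go back to *e or *i — the one source consistent with every daughter is *i.
Continuing position by position gives *hiponke; check it forward:
Ulkaiar: *hiponke > hibonke > hibunke  (by intervocalic voicing, pre-nasal raising)
Anlurar: *hiponke > heponke > hefonke  (by vowel merger, intervocalic lenition)
No other proto-form is consistent with every reflex, so the reconstruction is *hiponke.

*hiponke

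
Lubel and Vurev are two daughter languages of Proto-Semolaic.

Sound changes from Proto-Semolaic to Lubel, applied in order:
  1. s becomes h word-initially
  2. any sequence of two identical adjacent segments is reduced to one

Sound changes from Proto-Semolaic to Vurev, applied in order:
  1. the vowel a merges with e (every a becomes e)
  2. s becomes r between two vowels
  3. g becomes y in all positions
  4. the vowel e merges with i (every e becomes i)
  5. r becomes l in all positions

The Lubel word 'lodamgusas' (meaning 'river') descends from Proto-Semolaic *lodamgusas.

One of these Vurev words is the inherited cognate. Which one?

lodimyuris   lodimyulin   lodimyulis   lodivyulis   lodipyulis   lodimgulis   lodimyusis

lodimyulis

Vurev: *lodamgusas
  lodamgusas → lodemguses   [vowel merger]
  lodemguses → lodemgures   [rhotacism]
  lodemgures → lodemyures   [unconditioned shift]
  lodemyures → lodimyuris   [vowel merger]
  lodimyuris → lodimyulis   [unconditioned shift]
  giving Vurev lodimyulis.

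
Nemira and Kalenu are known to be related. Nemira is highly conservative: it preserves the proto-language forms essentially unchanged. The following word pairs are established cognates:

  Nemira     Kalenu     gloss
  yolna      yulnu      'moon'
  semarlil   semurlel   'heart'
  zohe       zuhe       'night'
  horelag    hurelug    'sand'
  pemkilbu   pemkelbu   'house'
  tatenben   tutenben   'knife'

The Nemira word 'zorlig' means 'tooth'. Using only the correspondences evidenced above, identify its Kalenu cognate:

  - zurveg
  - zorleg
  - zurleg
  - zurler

horelag ~ hurelug — Nemira o corresponds to Kalenu u after a consonant, before r.
semarlil ~ semurlel, pemkilbu ~ pemkelbu — Nemira i corresponds to Kalenu e after a consonant, before a consonant other than r, m, n, p, b, f, v.
Applying these to Nemira 'zorlig':
  zorlig → zurlig   (o→u after a consonant, before r)
  zurlig → zurleg   (i→e after a consonant, before a consonant other than r, m, n, p, b, f, v)
So the Kalenu cognate is 'zurleg'.

zurleg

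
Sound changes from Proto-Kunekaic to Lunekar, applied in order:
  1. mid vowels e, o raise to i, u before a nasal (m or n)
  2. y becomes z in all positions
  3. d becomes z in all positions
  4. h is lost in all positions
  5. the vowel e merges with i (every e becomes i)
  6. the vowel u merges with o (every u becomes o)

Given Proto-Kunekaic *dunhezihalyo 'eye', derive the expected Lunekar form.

zonizialzo

Lunekar: *dunhezihalyo
  dunhezihalyo (rule 1 does not apply)
  dunhezihalyo → dunhezihalzo   [unconditioned shift]
  dunhezihalzo → zunhezihalzo   [unconditioned shift]
  zunhezihalzo → zunezialzo   [h-loss]
  zunezialzo → zunizialzo   [vowel merger]
  zunizialzo → zonizialzo   [vowel merger]
  giving Lunekar zonizialzo.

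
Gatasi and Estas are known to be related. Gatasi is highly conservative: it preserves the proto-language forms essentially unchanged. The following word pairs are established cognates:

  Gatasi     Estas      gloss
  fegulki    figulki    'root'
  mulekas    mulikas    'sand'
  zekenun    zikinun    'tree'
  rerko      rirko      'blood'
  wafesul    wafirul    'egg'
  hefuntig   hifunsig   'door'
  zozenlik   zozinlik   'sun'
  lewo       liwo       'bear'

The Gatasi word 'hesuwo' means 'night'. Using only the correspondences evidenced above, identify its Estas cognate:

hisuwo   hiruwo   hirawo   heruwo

hiruwo

fegulki ~ figulki, mulekas ~ mulikas — Gatasi e corresponds to Estas i after a consonant, before a consonant other than r, m, n, p, b, f, v.
wafesul ~ wafirul — Gatasi s corresponds to Estas r between vowels (before a back vowel).
Applying these to Gatasi 'hesuwo':
  hesuwo → hisuwo   (e→i after a consonant, before a consonant other than r, m, n, p, b, f, v)
  hisuwo → hiruwo   (s→r between vowels (before a back vowel))
So the Estas cognate is 'hiruwo'.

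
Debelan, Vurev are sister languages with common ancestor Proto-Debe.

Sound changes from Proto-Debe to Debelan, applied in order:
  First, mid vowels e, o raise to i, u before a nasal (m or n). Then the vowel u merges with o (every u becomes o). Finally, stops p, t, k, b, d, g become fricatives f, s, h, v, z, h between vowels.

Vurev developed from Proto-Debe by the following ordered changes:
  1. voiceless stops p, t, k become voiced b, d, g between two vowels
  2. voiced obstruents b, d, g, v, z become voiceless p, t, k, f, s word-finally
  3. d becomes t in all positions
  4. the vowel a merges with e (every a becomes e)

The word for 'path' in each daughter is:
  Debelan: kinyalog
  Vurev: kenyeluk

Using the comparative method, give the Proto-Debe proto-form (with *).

Position 7: Debelan has o, Vurev has u. Vurev preserves u here (none of its changes turn any other segment into u), so the proto-segment is *u.
Position 2: Debelan has i, Vurev has e. Taking the neighbouring segments as reconstructed: Debelan i could go back to *e or *i; Vurev e could go back to *a or *e — the one source consistent with every daughter is *e.
Verify the candidate proto-form against each daughter:
Debelan: start from *kenyalug.
  rule 1 (pre-nasal raising): kenyalug → kinyalug
  rule 2 (vowel merger): kinyalug → kinyalog
  rule 3: no change — kinyalog
  ⇒ Debelan kinyalog
Vurev: start from *kenyalug.
  rule 1: no change — kenyalug
  rule 2 (final devoicing): kenyalug → kenyaluk
  rule 3: no change — kenyaluk
  rule 4 (vowel merger): kenyaluk → kenyeluk
  ⇒ Vurev kenyeluk
No other proto-form is consistent with every reflex, so the reconstruction is *kenyalug.

*kenyalug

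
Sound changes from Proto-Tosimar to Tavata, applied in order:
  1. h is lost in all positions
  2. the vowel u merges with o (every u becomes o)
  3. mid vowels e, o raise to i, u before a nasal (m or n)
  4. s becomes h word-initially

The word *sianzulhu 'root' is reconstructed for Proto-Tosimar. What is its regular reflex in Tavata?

Tavata: *sianzulhu > sianzulu > sianzolo > hianzolo  (by h-loss, vowel merger, debuccalisation)

hianzolo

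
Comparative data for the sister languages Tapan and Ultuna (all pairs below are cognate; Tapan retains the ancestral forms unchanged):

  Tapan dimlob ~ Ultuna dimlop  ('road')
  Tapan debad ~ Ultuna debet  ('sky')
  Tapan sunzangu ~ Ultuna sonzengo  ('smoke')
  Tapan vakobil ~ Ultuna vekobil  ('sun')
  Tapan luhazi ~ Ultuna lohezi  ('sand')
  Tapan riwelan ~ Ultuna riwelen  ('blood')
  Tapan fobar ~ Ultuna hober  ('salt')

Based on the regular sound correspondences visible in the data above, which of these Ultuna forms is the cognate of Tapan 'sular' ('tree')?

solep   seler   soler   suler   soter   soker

luhazi ~ lohezi — Tapan u corresponds to Ultuna o after a consonant, before a consonant other than r, m, n, p, b, f, v.
fobar ~ hober — Tapan a corresponds to Ultuna e after a consonant, before r.
Applying these to Tapan 'sular':
  sular → solar   (u→o after a consonant, before a consonant other than r, m, n, p, b, f, v)
  solar → soler   (a→e after a consonant, before r)
So the Ultuna cognate is 'soler'.

soler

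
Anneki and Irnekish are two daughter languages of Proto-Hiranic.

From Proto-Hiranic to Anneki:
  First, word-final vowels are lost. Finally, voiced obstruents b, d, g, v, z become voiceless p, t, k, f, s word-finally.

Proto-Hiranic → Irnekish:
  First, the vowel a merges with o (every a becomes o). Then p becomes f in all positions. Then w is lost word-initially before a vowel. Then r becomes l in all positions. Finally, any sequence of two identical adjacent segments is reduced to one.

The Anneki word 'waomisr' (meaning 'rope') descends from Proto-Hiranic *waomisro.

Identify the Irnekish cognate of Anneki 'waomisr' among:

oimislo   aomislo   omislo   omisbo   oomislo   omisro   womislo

Irnekish: *waomisro > woomisro > oomisro > oomislo > omislo  (by vowel merger, glide loss, unconditioned shift, degemination)

omislo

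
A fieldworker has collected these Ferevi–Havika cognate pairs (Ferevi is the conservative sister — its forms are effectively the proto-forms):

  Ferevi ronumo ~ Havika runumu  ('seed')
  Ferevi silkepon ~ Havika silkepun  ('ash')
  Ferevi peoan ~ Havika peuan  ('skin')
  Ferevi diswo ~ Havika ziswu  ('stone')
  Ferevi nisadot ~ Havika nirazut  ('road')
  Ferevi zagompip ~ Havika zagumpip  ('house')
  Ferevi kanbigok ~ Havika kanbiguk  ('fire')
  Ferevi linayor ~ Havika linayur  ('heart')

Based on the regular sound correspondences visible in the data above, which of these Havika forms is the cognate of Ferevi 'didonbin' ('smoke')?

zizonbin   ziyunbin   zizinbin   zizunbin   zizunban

diswo ~ ziswu — Ferevi d corresponds to Havika z word-initially before a front vowel.
nisadot ~ nirazut — Ferevi d corresponds to Havika z between vowels (before a back vowel).
ronumo ~ runumu, silkepon ~ silkepun — Ferevi o corresponds to Havika u after a consonant, before a nasal.
Applying these to Ferevi 'didonbin':
  didonbin → zidonbin   (d→z word-initially before a front vowel)
  zidonbin → zizonbin   (d→z between vowels (before a back vowel))
  zizonbin → zizunbin   (o→u after a consonant, before a nasal)
So the Havika cognate is 'zizunbin'.

zizunbin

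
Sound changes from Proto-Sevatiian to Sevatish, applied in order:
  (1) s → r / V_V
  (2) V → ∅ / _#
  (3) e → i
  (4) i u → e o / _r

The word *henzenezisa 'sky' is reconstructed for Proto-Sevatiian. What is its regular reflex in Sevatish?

hinzinizer

Sevatish: start from *henzenezisa.
  rule 1 (rhotacism): henzenezisa → henzenezira
  rule 2 (apocope): henzenezira → henzenezir
  rule 3 (vowel merger): henzenezir → hinzinizir
  rule 4 (pre-rhotic lowering): hinzinizir → hinzinizer
  ⇒ Sevatish hinzinizer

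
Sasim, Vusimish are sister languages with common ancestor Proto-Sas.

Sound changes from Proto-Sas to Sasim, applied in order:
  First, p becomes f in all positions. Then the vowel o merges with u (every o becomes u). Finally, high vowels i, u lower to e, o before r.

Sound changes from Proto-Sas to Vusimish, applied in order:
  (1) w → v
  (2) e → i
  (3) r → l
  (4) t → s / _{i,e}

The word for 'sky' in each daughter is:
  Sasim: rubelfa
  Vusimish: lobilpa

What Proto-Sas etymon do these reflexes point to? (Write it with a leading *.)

Position 2: Sasim has u, Vusimish has o. Vusimish preserves o here (none of its changes turn any other segment into o), so the proto-segment is *o.
Position 4: Sasim has e, Vusimish has i. Taking the neighbouring segments as reconstructed: Sasim e can only go back to *e; Vusimish i could go back to *e or *i — the one source consistent with every daughter is *e.
Continuing position by position gives *robelpa; check it forward:
Sasim: *robelpa > robelfa > rubelfa  (by unconditioned shift, vowel merger)
Vusimish: start from *robelpa.
  rule 1: no change — robelpa
  rule 2 (vowel merger): robelpa → robilpa
  rule 3 (unconditioned shift): robilpa → lobilpa
  rule 4: no change — lobilpa
  ⇒ Vusimish lobilpa
Only *robelpa yields all of Sasim rubelfa, Vusimish lobilpa.

*robelpa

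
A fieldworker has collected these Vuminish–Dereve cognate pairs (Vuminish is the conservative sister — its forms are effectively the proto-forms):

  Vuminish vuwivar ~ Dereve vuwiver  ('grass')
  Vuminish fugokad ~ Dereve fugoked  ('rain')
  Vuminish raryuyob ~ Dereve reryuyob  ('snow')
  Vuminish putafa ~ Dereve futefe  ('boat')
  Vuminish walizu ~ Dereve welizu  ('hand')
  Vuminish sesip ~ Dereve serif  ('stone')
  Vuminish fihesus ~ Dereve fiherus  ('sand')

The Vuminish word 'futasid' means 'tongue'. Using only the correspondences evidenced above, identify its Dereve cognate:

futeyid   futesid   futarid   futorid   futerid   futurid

futerid

fugokad ~ fugoked, walizu ~ welizu — Vuminish a corresponds to Dereve e after a consonant, before a consonant other than r, m, n, p, b, f, v.
sesip ~ serif — Vuminish s corresponds to Dereve r between vowels (before a front vowel).
Applying these to Vuminish 'futasid':
  futasid → futesid   (a→e after a consonant, before a consonant other than r, m, n, p, b, f, v)
  futesid → futerid   (s→r between vowels (before a front vowel))
So the Dereve cognate is 'futerid'.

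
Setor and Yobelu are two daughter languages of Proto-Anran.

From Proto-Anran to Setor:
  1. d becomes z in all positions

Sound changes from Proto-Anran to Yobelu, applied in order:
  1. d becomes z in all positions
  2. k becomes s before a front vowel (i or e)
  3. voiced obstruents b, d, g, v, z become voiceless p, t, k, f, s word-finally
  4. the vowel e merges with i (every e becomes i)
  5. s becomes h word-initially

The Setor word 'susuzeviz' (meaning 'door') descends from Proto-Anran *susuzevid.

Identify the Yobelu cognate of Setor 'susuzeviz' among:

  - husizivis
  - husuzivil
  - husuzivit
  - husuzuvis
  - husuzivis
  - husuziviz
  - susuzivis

husuzivis

Yobelu: start from *susuzevid.
  rule 1 (unconditioned shift): susuzevid → susuzeviz
  rule 2: no change — susuzeviz
  rule 3 (final devoicing): susuzeviz → susuzevis
  rule 4 (vowel merger): susuzevis → susuzivis
  rule 5 (debuccalisation): susuzivis → husuzivis
  ⇒ Yobelu husuzivis
The other candidates each miss or misapply at least one Yobelu change.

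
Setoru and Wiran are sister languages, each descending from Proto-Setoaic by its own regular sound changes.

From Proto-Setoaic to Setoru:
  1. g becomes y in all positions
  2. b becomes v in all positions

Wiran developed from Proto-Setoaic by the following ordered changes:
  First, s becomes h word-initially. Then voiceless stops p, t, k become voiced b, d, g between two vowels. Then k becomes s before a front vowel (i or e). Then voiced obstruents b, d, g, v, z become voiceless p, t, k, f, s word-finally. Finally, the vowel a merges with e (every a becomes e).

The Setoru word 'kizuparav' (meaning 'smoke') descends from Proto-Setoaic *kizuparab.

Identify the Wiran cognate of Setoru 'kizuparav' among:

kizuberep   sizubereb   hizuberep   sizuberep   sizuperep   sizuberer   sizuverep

Wiran: *kizuparab > kizubarab > sizubarab > sizubarap > sizuberep  (by intervocalic voicing, palatalisation, final devoicing, vowel merger)
The other candidates each miss or misapply at least one Wiran change.

sizuberep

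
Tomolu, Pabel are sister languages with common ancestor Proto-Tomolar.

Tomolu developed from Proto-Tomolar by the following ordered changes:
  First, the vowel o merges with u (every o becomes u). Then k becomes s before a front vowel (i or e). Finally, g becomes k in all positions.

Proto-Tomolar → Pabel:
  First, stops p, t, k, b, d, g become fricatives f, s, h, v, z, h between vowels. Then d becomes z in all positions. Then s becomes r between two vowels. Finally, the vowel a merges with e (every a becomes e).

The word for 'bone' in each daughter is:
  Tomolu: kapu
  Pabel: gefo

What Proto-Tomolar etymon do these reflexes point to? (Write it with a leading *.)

Position 3: Tomolu has p, Pabel has f. Tomolu preserves p here (none of its changes turn any other segment into p), so the proto-segment is *p.
Position 1: Tomolu has k, Pabel has g. Pabel preserves g here (none of its changes turn any other segment into g), so the proto-segment is *g.
Position 2: Tomolu has a, Pabel has e. Tomolu preserves a here (none of its changes turn any other segment into a), so the proto-segment is *a.
Verify the candidate proto-form against each daughter:
Tomolu: start from *gapo.
  rule 1 (vowel merger): gapo → gapu
  rule 2: no change — gapu
  rule 3 (unconditioned shift): gapu → kapu
  ⇒ Tomolu kapu
Pabel: *gapo
  gapo → gafo   [intervocalic lenition]
  gafo (rule 2 does not apply)
  gafo (rule 3 does not apply)
  gafo → gefo   [vowel merger]
  giving Pabel gefo.
No other proto-form is consistent with every reflex, so the reconstruction is *gapo.

*gapo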